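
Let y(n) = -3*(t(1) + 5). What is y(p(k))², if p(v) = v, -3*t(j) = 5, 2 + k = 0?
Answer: 100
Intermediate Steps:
k = -2 (k = -2 + 0 = -2)
t(j) = -5/3 (t(j) = -⅓*5 = -5/3)
y(n) = -10 (y(n) = -3*(-5/3 + 5) = -3*10/3 = -10)
y(p(k))² = (-10)² = 100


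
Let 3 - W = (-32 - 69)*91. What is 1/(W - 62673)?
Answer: -1/53479 ≈ -1.8699e-5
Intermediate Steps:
W = 9194 (W = 3 - (-32 - 69)*91 = 3 - (-101)*91 = 3 - 1*(-9191) = 3 + 9191 = 9194)
1/(W - 62673) = 1/(9194 - 62673) = 1/(-53479) = -1/53479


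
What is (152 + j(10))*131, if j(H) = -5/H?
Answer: 39693/2 ≈ 19847.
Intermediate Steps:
(152 + j(10))*131 = (152 - 5/10)*131 = (152 - 5*⅒)*131 = (152 - ½)*131 = (303/2)*131 = 39693/2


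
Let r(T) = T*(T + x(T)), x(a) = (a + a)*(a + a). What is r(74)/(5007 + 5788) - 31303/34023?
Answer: 54996138671/367278285 ≈ 149.74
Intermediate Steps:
x(a) = 4*a² (x(a) = (2*a)*(2*a) = 4*a²)
r(T) = T*(T + 4*T²)
r(74)/(5007 + 5788) - 31303/34023 = (74²*(1 + 4*74))/(5007 + 5788) - 31303/34023 = (5476*(1 + 296))/10795 - 31303*1/34023 = (5476*297)*(1/10795) - 31303/34023 = 1626372*(1/10795) - 31303/34023 = 1626372/10795 - 31303/34023 = 54996138671/367278285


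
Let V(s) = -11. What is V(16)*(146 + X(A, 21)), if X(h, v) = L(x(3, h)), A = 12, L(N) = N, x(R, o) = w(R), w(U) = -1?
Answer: -1595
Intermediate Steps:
x(R, o) = -1
X(h, v) = -1
V(16)*(146 + X(A, 21)) = -11*(146 - 1) = -11*145 = -1595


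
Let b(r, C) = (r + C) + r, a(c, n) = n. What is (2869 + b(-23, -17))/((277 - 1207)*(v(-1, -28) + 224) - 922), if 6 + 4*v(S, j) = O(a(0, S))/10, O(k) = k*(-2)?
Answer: -5612/415787 ≈ -0.013497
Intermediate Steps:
O(k) = -2*k
v(S, j) = -3/2 - S/20 (v(S, j) = -3/2 + (-2*S/10)/4 = -3/2 + (-2*S*(1/10))/4 = -3/2 + (-S/5)/4 = -3/2 - S/20)
b(r, C) = C + 2*r (b(r, C) = (C + r) + r = C + 2*r)
(2869 + b(-23, -17))/((277 - 1207)*(v(-1, -28) + 224) - 922) = (2869 + (-17 + 2*(-23)))/((277 - 1207)*((-3/2 - 1/20*(-1)) + 224) - 922) = (2869 + (-17 - 46))/(-930*((-3/2 + 1/20) + 224) - 922) = (2869 - 63)/(-930*(-29/20 + 224) - 922) = 2806/(-930*4451/20 - 922) = 2806/(-413943/2 - 922) = 2806/(-415787/2) = 2806*(-2/415787) = -5612/415787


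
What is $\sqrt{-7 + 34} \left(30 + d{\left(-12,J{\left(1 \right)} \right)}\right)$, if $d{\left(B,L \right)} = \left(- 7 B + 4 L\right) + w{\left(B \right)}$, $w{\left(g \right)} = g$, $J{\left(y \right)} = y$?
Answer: $318 \sqrt{3} \approx 550.79$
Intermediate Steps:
$d{\left(B,L \right)} = - 6 B + 4 L$ ($d{\left(B,L \right)} = \left(- 7 B + 4 L\right) + B = - 6 B + 4 L$)
$\sqrt{-7 + 34} \left(30 + d{\left(-12,J{\left(1 \right)} \right)}\right) = \sqrt{-7 + 34} \left(30 + \left(\left(-6\right) \left(-12\right) + 4 \cdot 1\right)\right) = \sqrt{27} \left(30 + \left(72 + 4\right)\right) = 3 \sqrt{3} \left(30 + 76\right) = 3 \sqrt{3} \cdot 106 = 318 \sqrt{3}$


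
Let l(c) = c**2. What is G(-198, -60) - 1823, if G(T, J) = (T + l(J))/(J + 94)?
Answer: -29290/17 ≈ -1722.9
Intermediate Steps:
G(T, J) = (T + J**2)/(94 + J) (G(T, J) = (T + J**2)/(J + 94) = (T + J**2)/(94 + J))
G(-198, -60) - 1823 = (-198 + (-60)**2)/(94 - 60) - 1823 = (-198 + 3600)/34 - 1823 = (1/34)*3402 - 1823 = 1701/17 - 1823 = -29290/17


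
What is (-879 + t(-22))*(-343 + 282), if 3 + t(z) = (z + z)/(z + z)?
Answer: 53741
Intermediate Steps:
t(z) = -2 (t(z) = -3 + (z + z)/(z + z) = -3 + (2*z)/((2*z)) = -3 + (2*z)*(1/(2*z)) = -3 + 1 = -2)
(-879 + t(-22))*(-343 + 282) = (-879 - 2)*(-343 + 282) = -881*(-61) = 53741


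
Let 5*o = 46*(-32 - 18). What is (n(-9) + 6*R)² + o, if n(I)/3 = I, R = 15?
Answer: 3509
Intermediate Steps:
n(I) = 3*I
o = -460 (o = (46*(-32 - 18))/5 = (46*(-50))/5 = (⅕)*(-2300) = -460)
(n(-9) + 6*R)² + o = (3*(-9) + 6*15)² - 460 = (-27 + 90)² - 460 = 63² - 460 = 3969 - 460 = 3509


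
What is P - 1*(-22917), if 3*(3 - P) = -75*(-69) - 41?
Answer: 63626/3 ≈ 21209.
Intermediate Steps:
P = -5125/3 (P = 3 - (-75*(-69) - 41)/3 = 3 - (5175 - 41)/3 = 3 - ⅓*5134 = 3 - 5134/3 = -5125/3 ≈ -1708.3)
P - 1*(-22917) = -5125/3 - 1*(-22917) = -5125/3 + 22917 = 63626/3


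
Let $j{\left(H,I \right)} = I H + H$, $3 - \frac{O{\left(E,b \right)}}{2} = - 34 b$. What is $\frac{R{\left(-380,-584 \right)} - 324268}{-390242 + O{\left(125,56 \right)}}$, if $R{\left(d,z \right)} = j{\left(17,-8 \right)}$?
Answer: $\frac{46341}{55204} \approx 0.83945$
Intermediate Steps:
$O{\left(E,b \right)} = 6 + 68 b$ ($O{\left(E,b \right)} = 6 - 2 \left(- 34 b\right) = 6 + 68 b$)
$j{\left(H,I \right)} = H + H I$ ($j{\left(H,I \right)} = H I + H = H + H I$)
$R{\left(d,z \right)} = -119$ ($R{\left(d,z \right)} = 17 \left(1 - 8\right) = 17 \left(-7\right) = -119$)
$\frac{R{\left(-380,-584 \right)} - 324268}{-390242 + O{\left(125,56 \right)}} = \frac{-119 - 324268}{-390242 + \left(6 + 68 \cdot 56\right)} = - \frac{324387}{-390242 + \left(6 + 3808\right)} = - \frac{324387}{-390242 + 3814} = - \frac{324387}{-386428} = \left(-324387\right) \left(- \frac{1}{386428}\right) = \frac{46341}{55204}$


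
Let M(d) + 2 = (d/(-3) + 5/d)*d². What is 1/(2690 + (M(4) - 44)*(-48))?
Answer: 1/4962 ≈ 0.00020153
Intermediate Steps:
M(d) = -2 + d²*(5/d - d/3) (M(d) = -2 + (d/(-3) + 5/d)*d² = -2 + (d*(-⅓) + 5/d)*d² = -2 + (-d/3 + 5/d)*d² = -2 + (5/d - d/3)*d² = -2 + d²*(5/d - d/3))
1/(2690 + (M(4) - 44)*(-48)) = 1/(2690 + ((-2 + 5*4 - ⅓*4³) - 44)*(-48)) = 1/(2690 + ((-2 + 20 - ⅓*64) - 44)*(-48)) = 1/(2690 + ((-2 + 20 - 64/3) - 44)*(-48)) = 1/(2690 + (-10/3 - 44)*(-48)) = 1/(2690 - 142/3*(-48)) = 1/(2690 + 2272) = 1/4962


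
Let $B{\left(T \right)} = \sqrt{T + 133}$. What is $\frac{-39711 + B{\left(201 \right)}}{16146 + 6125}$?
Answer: $- \frac{39711}{22271} + \frac{\sqrt{334}}{22271} \approx -1.7823$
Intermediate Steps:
$B{\left(T \right)} = \sqrt{133 + T}$
$\frac{-39711 + B{\left(201 \right)}}{16146 + 6125} = \frac{-39711 + \sqrt{133 + 201}}{16146 + 6125} = \frac{-39711 + \sqrt{334}}{22271} = \left(-39711 + \sqrt{334}\right) \frac{1}{22271} = - \frac{39711}{22271} + \frac{\sqrt{334}}{22271}$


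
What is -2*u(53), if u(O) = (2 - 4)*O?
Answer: 212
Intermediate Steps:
u(O) = -2*O
-2*u(53) = -(-4)*53 = -2*(-106) = 212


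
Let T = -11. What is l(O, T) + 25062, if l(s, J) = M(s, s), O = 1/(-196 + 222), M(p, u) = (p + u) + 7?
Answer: 325898/13 ≈ 25069.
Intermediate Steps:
M(p, u) = 7 + p + u
O = 1/26 ≈ 0.038462
l(s, J) = 7 + 2*s (l(s, J) = 7 + s + s = 7 + 2*s)
l(O, T) + 25062 = (7 + 2*(1/26)) + 25062 = (7 + 1/13) + 25062 = 92/13 + 25062 = 325898/13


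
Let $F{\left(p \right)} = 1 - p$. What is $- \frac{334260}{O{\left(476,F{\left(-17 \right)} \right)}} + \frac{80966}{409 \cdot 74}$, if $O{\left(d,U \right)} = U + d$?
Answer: $- \frac{2519178989}{3737851} \approx -673.96$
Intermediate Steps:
$- \frac{334260}{O{\left(476,F{\left(-17 \right)} \right)}} + \frac{80966}{409 \cdot 74} = - \frac{334260}{\left(1 - -17\right) + 476} + \frac{80966}{409 \cdot 74} = - \frac{334260}{\left(1 + 17\right) + 476} + \frac{80966}{30266} = - \frac{334260}{18 + 476} + 80966 \cdot \frac{1}{30266} = - \frac{334260}{494} + \frac{40483}{15133} = \left(-334260\right) \frac{1}{494} + \frac{40483}{15133} = - \frac{167130}{247} + \frac{40483}{15133} = - \frac{2519178989}{3737851}$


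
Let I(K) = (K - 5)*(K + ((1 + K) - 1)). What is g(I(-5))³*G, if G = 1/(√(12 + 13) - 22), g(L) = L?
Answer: -1000000/17 ≈ -58824.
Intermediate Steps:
I(K) = 2*K*(-5 + K) (I(K) = (-5 + K)*(K + K) = (-5 + K)*(2*K) = 2*K*(-5 + K))
G = -1/17 (G = 1/(√25 - 22) = 1/(5 - 22) = 1/(-17) = -1/17 ≈ -0.058824)
g(I(-5))³*G = (2*(-5)*(-5 - 5))³*(-1/17) = (2*(-5)*(-10))³*(-1/17) = 100³*(-1/17) = 1000000*(-1/17) = -1000000/17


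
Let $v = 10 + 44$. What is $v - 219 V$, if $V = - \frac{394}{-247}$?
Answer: $- \frac{72948}{247} \approx -295.34$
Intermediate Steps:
$v = 54$
$V = \frac{394}{247}$ ($V = \left(-394\right) \left(- \frac{1}{247}\right) = \frac{394}{247} \approx 1.5951$)
$v - 219 V = 54 - \frac{86286}{247} = - \frac{72948}{247}$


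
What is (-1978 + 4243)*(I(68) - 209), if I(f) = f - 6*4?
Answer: -373725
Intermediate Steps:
I(f) = -24 + f (I(f) = f - 1*24 = f - 24 = -24 + f)
(-1978 + 4243)*(I(68) - 209) = (-1978 + 4243)*((-24 + 68) - 209) = 2265*(44 - 209) = 2265*(-165) = -373725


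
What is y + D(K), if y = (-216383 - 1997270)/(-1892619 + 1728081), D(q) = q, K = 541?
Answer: 91228711/164538 ≈ 554.45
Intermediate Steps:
y = 2213653/164538 (y = -2213653/(-164538) = -2213653*(-1/164538) = 2213653/164538 ≈ 13.454)
y + D(K) = 2213653/164538 + 541 = 91228711/164538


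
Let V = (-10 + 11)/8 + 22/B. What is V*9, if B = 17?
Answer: 1737/136 ≈ 12.772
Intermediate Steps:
V = 193/136 (V = (-10 + 11)/8 + 22/17 = 1*(⅛) + 22*(1/17) = ⅛ + 22/17 = 193/136 ≈ 1.4191)
V*9 = (193/136)*9 = 1737/136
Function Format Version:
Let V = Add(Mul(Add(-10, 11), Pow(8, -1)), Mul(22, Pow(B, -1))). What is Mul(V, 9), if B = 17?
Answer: Rational(1737, 136) ≈ 12.772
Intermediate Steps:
V = Rational(193, 136) (V = Add(Mul(Add(-10, 11), Pow(8, -1)), Mul(22, Pow(17, -1))) = Add(Mul(1, Rational(1, 8)), Mul(22, Rational(1, 17))) = Add(Rational(1, 8), Rational(22, 17)) = Rational(193, 136) ≈ 1.4191)
Mul(V, 9) = Mul(Rational(193, 136), 9) = Rational(1737, 136)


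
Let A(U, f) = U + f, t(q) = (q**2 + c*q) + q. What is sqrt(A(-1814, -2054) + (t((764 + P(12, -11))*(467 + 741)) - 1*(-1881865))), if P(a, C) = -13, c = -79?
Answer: sqrt(822957471037) ≈ 9.0717e+5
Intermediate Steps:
t(q) = q**2 - 78*q (t(q) = (q**2 - 79*q) + q = q**2 - 78*q)
sqrt(A(-1814, -2054) + (t((764 + P(12, -11))*(467 + 741)) - 1*(-1881865))) = sqrt((-1814 - 2054) + (((764 - 13)*(467 + 741))*(-78 + (764 - 13)*(467 + 741)) - 1*(-1881865))) = sqrt(-3868 + ((751*1208)*(-78 + 751*1208) + 1881865)) = sqrt(-3868 + (907208*(-78 + 907208) + 1881865)) = sqrt(-3868 + (907208*907130 + 1881865)) = sqrt(-3868 + (822955593040 + 1881865)) = sqrt(-3868 + 822957474905) = sqrt(822957471037)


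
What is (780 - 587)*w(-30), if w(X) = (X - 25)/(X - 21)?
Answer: 10615/51 ≈ 208.14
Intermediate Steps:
w(X) = (-25 + X)/(-21 + X)
(780 - 587)*w(-30) = (780 - 587)*((-25 - 30)/(-21 - 30)) = 193*(-55/(-51)) = 193*(-1/51*(-55)) = 193*(55/51) = 10615/51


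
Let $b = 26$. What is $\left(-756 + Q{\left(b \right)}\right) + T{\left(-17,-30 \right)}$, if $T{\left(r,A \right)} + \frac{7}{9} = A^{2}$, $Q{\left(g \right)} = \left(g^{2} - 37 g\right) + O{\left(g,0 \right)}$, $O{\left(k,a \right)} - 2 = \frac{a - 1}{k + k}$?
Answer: $- \frac{65893}{468} \approx -140.8$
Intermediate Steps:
$O{\left(k,a \right)} = 2 + \frac{-1 + a}{2 k}$ ($O{\left(k,a \right)} = 2 + \frac{a - 1}{k + k} = 2 + \frac{-1 + a}{2 k}$)
$Q{\left(g \right)} = g^{2} - 37 g + \frac{-1 + 4 g}{2 g}$ ($Q{\left(g \right)} = \left(g^{2} - 37 g\right) + \frac{-1 + 0 + 4 g}{2 g} = \left(g^{2} - 37 g\right) + \frac{-1 + 4 g}{2 g} = g^{2} - 37 g + \frac{-1 + 4 g}{2 g}$)
$T{\left(r,A \right)} = - \frac{7}{9} + A^{2}$
$\left(-756 + Q{\left(b \right)}\right) + T{\left(-17,-30 \right)} = \left(-756 + \left(2 + 26^{2} - 962 - \frac{1}{2 \cdot 26}\right)\right) - \left(\frac{7}{9} - \left(-30\right)^{2}\right) = \left(-756 + \left(2 + 676 - 962 - \frac{1}{52}\right)\right) + \left(- \frac{7}{9} + 900\right) = \left(-756 + \left(2 + 676 - 962 - \frac{1}{52}\right)\right) + \frac{8093}{9} = \left(-756 - \frac{14769}{52}\right) + \frac{8093}{9} = - \frac{54081}{52} + \frac{8093}{9} = - \frac{65893}{468}$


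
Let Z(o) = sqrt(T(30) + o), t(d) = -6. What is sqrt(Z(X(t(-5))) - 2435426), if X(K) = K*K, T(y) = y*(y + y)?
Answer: sqrt(-2435426 + 6*sqrt(51)) ≈ 1560.6*I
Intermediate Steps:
T(y) = 2*y**2 (T(y) = y*(2*y) = 2*y**2)
X(K) = K**2
Z(o) = sqrt(1800 + o) (Z(o) = sqrt(2*30**2 + o) = sqrt(2*900 + o) = sqrt(1800 + o))
sqrt(Z(X(t(-5))) - 2435426) = sqrt(sqrt(1800 + (-6)**2) - 2435426) = sqrt(sqrt(1800 + 36) - 2435426) = sqrt(sqrt(1836) - 2435426) = sqrt(6*sqrt(51) - 2435426) = sqrt(-2435426 + 6*sqrt(51))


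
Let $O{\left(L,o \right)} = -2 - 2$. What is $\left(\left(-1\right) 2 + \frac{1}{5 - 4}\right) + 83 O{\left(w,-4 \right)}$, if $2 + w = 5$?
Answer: $-333$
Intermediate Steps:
$w = 3$ ($w = -2 + 5 = 3$)
$O{\left(L,o \right)} = -4$ ($O{\left(L,o \right)} = -2 - 2 = -4$)
$\left(\left(-1\right) 2 + \frac{1}{5 - 4}\right) + 83 O{\left(w,-4 \right)} = \left(\left(-1\right) 2 + \frac{1}{5 - 4}\right) + 83 \left(-4\right) = \left(-2 + 1^{-1}\right) - 332 = \left(-2 + 1\right) - 332 = -1 - 332 = -333$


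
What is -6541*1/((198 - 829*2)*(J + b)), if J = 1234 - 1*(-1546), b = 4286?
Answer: 6541/10316360 ≈ 0.00063404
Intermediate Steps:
J = 2780 (J = 1234 + 1546 = 2780)
-6541*1/((198 - 829*2)*(J + b)) = -6541*1/((198 - 829*2)*(2780 + 4286)) = -6541*1/(7066*(198 - 1658)) = -6541/((-1460*7066)) = -6541/(-10316360) = -6541*(-1/10316360) = 6541/10316360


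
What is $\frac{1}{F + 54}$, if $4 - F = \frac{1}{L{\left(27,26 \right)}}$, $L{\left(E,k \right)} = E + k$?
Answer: $\frac{53}{3073} \approx 0.017247$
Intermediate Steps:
$F = \frac{211}{53}$ ($F = 4 - \frac{1}{27 + 26} = 4 - \frac{1}{53} = \frac{211}{53} \approx 3.9811$)
$\frac{1}{F + 54} = \frac{1}{\frac{211}{53} + 54} = \frac{1}{\frac{3073}{53}} = \frac{53}{3073}$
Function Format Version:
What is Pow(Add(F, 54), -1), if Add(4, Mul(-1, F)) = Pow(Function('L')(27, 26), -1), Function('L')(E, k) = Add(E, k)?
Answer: Rational(53, 3073) ≈ 0.017247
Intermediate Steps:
F = Rational(211, 53) (F = Add(4, Mul(-1, Pow(Add(27, 26), -1))) = Add(4, Mul(-1, Pow(53, -1))) = Add(4, Mul(-1, Rational(1, 53))) = Add(4, Rational(-1, 53)) = Rational(211, 53) ≈ 3.9811)
Pow(Add(F, 54), -1) = Pow(Add(Rational(211, 53), 54), -1) = Pow(Rational(3073, 53), -1) = Rational(53, 3073)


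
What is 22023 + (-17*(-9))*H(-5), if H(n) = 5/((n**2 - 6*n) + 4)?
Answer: 1300122/59 ≈ 22036.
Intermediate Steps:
H(n) = 5/(4 + n**2 - 6*n)
22023 + (-17*(-9))*H(-5) = 22023 + (-17*(-9))*(5/(4 + (-5)**2 - 6*(-5))) = 22023 + 153*(5/(4 + 25 + 30)) = 22023 + 153*(5/59) = 22023 + 765/59 = 1300122/59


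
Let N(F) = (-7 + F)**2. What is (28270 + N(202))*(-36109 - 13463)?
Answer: -3286375740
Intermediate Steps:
(28270 + N(202))*(-36109 - 13463) = (28270 + (-7 + 202)**2)*(-36109 - 13463) = (28270 + 195**2)*(-49572) = (28270 + 38025)*(-49572) = 66295*(-49572) = -3286375740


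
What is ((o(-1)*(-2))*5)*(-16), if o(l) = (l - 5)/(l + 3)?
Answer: -480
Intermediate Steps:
o(l) = (-5 + l)/(3 + l)
((o(-1)*(-2))*5)*(-16) = ((((-5 - 1)/(3 - 1))*(-2))*5)*(-16) = (((-6/2)*(-2))*5)*(-16) = ((((½)*(-6))*(-2))*5)*(-16) = (-3*(-2)*5)*(-16) = (6*5)*(-16) = 30*(-16) = -480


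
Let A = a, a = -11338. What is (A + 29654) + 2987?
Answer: 21303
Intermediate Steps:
A = -11338
(A + 29654) + 2987 = (-11338 + 29654) + 2987 = 18316 + 2987 = 21303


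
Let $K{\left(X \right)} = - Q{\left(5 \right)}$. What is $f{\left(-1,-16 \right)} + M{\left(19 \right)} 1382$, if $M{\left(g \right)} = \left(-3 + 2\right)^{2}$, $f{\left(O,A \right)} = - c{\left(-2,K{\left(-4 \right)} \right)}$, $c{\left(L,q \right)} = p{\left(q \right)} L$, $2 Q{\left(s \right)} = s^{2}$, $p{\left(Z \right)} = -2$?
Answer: $1378$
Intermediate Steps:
$Q{\left(s \right)} = \frac{s^{2}}{2}$
$K{\left(X \right)} = - \frac{25}{2}$ ($K{\left(X \right)} = - \frac{5^{2}}{2} = - \frac{25}{2}$)
$c{\left(L,q \right)} = - 2 L$
$f{\left(O,A \right)} = -4$ ($f{\left(O,A \right)} = - \left(-2\right) \left(-2\right) = \left(-1\right) 4 = -4$)
$M{\left(g \right)} = 1$ ($M{\left(g \right)} = \left(-1\right)^{2} = 1$)
$f{\left(-1,-16 \right)} + M{\left(19 \right)} 1382 = -4 + 1 \cdot 1382 = -4 + 1382 = 1378$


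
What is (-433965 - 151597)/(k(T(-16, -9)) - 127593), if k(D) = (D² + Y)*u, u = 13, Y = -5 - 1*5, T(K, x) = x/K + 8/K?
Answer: 149903872/32697075 ≈ 4.5846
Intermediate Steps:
T(K, x) = 8/K + x/K
Y = -10 (Y = -5 - 5 = -10)
k(D) = -130 + 13*D² (k(D) = (D² - 10)*13 = (-10 + D²)*13 = -130 + 13*D²)
(-433965 - 151597)/(k(T(-16, -9)) - 127593) = (-433965 - 151597)/((-130 + 13*((8 - 9)/(-16))²) - 127593) = -585562/((-130 + 13*(-1/16*(-1))²) - 127593) = -585562/((-130 + 13*(1/16)²) - 127593) = -585562/((-130 + 13*(1/256)) - 127593) = -585562/((-130 + 13/256) - 127593) = -585562/(-33267/256 - 127593) = -585562/(-32697075/256) = -585562*(-256/32697075) = 149903872/32697075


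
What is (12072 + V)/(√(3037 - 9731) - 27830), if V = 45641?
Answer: -803076395/387257797 - 57713*I*√6694/774515594 ≈ -2.0737 - 0.0060966*I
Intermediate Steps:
(12072 + V)/(√(3037 - 9731) - 27830) = (12072 + 45641)/(√(3037 - 9731) - 27830) = 57713/(√(-6694) - 27830) = 57713/(I*√6694 - 27830) = 57713/(-27830 + I*√6694)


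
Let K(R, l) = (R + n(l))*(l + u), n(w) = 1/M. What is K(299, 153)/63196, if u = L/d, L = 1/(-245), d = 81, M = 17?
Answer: 3859116964/5330029635 ≈ 0.72403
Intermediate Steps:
L = -1/245 ≈ -0.0040816
n(w) = 1/17
u = -1/19845 (u = -1/245/81 = -1/245*1/81 = -1/19845 ≈ -5.0391e-5)
K(R, l) = (-1/19845 + l)*(1/17 + R) (K(R, l) = (R + 1/17)*(l - 1/19845) = (1/17 + R)*(-1/19845 + l) = (-1/19845 + l)*(1/17 + R))
K(299, 153)/63196 = (-1/337365 - 1/19845*299 + (1/17)*153 + 299*153)/63196 = (-1/337365 - 299/19845 + 9 + 45747)*(1/63196) = (15436467856/337365)*(1/63196) = 3859116964/5330029635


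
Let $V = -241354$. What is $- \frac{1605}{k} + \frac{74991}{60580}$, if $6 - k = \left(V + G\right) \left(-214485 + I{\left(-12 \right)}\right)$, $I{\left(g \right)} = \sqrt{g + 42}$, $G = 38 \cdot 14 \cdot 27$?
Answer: $\frac{7406366763708076304503749}{5983087125076192273268620} + \frac{60719825 \sqrt{30}}{395053623313053302956} \approx 1.2379$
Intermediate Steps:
$G = 14364$ ($G = 532 \cdot 27 = 14364$)
$I{\left(g \right)} = \sqrt{42 + g}$
$k = -48685950144 + 226990 \sqrt{30}$ ($k = 6 - \left(-241354 + 14364\right) \left(-214485 + \sqrt{42 - 12}\right) = 6 - - 226990 \left(-214485 + \sqrt{30}\right) = 6 - \left(48685950150 - 226990 \sqrt{30}\right) = -48685950144 + 226990 \sqrt{30} \approx -4.8685 \cdot 10^{10}$)
$- \frac{1605}{k} + \frac{74991}{60580} = - \frac{1605}{-48685950144 + 226990 \sqrt{30}} + \frac{74991}{60580} = \frac{74991}{60580} - \frac{1605}{-48685950144 + 226990 \sqrt{30}}$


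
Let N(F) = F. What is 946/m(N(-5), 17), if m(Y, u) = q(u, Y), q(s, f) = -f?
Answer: 946/5 ≈ 189.20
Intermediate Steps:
m(Y, u) = -Y
946/m(N(-5), 17) = 946/((-1*(-5))) = 946/5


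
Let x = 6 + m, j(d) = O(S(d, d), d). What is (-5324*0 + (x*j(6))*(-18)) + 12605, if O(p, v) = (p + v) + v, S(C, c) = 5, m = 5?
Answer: 9239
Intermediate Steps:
O(p, v) = p + 2*v
j(d) = 5 + 2*d
x = 11 (x = 6 + 5 = 11)
(-5324*0 + (x*j(6))*(-18)) + 12605 = (-5324*0 + (11*(5 + 2*6))*(-18)) + 12605 = (0 + (11*(5 + 12))*(-18)) + 12605 = (0 + (11*17)*(-18)) + 12605 = (0 + 187*(-18)) + 12605 = (0 - 3366) + 12605 = -3366 + 12605 = 9239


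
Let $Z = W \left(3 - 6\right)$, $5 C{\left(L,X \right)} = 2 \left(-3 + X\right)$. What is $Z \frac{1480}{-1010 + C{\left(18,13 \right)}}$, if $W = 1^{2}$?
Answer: $\frac{2220}{503} \approx 4.4135$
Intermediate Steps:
$W = 1$
$C{\left(L,X \right)} = - \frac{6}{5} + \frac{2 X}{5}$ ($C{\left(L,X \right)} = \frac{2 \left(-3 + X\right)}{5} = \frac{-6 + 2 X}{5} = - \frac{6}{5} + \frac{2 X}{5}$)
$Z = -3$ ($Z = 1 \left(3 - 6\right) = 1 \left(-3\right) = -3$)
$Z \frac{1480}{-1010 + C{\left(18,13 \right)}} = - 3 \frac{1480}{-1010 + \left(- \frac{6}{5} + \frac{2}{5} \cdot 13\right)} = - 3 \frac{1480}{-1010 + \left(- \frac{6}{5} + \frac{26}{5}\right)} = - 3 \frac{1480}{-1010 + 4} = - 3 \frac{1480}{-1006} = - 3 \cdot 1480 \left(- \frac{1}{1006}\right) = \left(-3\right) \left(- \frac{740}{503}\right) = \frac{2220}{503}$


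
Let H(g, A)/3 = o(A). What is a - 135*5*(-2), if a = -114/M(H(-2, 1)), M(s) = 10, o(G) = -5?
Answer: 6693/5 ≈ 1338.6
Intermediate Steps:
H(g, A) = -15 (H(g, A) = 3*(-5) = -15)
a = -57/5 (a = -114/10 = -114*1/10 = -57/5 ≈ -11.400)
a - 135*5*(-2) = -57/5 - 135*5*(-2) = -57/5 - (-1350) = -57/5 - 135*(-10) = -57/5 + 1350 = 6693/5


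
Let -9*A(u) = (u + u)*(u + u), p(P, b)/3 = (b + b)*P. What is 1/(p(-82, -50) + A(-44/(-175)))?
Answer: 275625/6780367256 ≈ 4.0650e-5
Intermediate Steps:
p(P, b) = 6*P*b (p(P, b) = 3*((b + b)*P) = 3*((2*b)*P) = 3*(2*P*b) = 6*P*b)
A(u) = -4*u²/9 (A(u) = -(u + u)*(u + u)/9 = -2*u*2*u/9 = -4*u²/9)
1/(p(-82, -50) + A(-44/(-175))) = 1/(6*(-82)*(-50) - 4*(-44/(-175))²/9) = 1/(24600 - 4*(-44*(-1/175))²/9) = 1/(24600 - 4*(44/175)²/9) = 1/(24600 - 4/9*1936/30625) = 1/(24600 - 7744/275625) = 1/(6780367256/275625) = 275625/6780367256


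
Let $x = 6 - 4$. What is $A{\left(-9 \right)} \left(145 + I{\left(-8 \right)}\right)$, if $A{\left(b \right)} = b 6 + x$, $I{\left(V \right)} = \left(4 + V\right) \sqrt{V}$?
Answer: $-7540 + 416 i \sqrt{2} \approx -7540.0 + 588.31 i$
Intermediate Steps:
$x = 2$ ($x = 6 - 4 = 2$)
$I{\left(V \right)} = \sqrt{V} \left(4 + V\right)$
$A{\left(b \right)} = 2 + 6 b$ ($A{\left(b \right)} = b 6 + 2 = 6 b + 2 = 2 + 6 b$)
$A{\left(-9 \right)} \left(145 + I{\left(-8 \right)}\right) = \left(2 + 6 \left(-9\right)\right) \left(145 + \sqrt{-8} \left(4 - 8\right)\right) = \left(2 - 54\right) \left(145 + 2 i \sqrt{2} \left(-4\right)\right) = - 52 \left(145 - 8 i \sqrt{2}\right) = -7540 + 416 i \sqrt{2}$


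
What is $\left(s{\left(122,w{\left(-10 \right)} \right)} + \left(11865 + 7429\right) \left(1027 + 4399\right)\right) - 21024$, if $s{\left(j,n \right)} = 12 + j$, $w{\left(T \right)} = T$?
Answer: $104668354$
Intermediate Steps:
$\left(s{\left(122,w{\left(-10 \right)} \right)} + \left(11865 + 7429\right) \left(1027 + 4399\right)\right) - 21024 = \left(\left(12 + 122\right) + \left(11865 + 7429\right) \left(1027 + 4399\right)\right) - 21024 = \left(134 + 19294 \cdot 5426\right) - 21024 = \left(134 + 104689244\right) - 21024 = 104689378 - 21024 = 104668354$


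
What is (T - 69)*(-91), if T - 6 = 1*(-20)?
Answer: 7553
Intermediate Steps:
T = -14 (T = 6 + 1*(-20) = 6 - 20 = -14)
(T - 69)*(-91) = (-14 - 69)*(-91) = -83*(-91) = 7553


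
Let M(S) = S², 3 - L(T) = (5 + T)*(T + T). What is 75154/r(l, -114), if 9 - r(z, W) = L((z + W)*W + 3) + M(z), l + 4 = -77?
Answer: 75154/988828353 ≈ 7.6003e-5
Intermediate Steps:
L(T) = 3 - 2*T*(5 + T) (L(T) = 3 - (5 + T)*(T + T) = 3 - (5 + T)*2*T = 3 - 2*T*(5 + T))
l = -81 (l = -4 - 77 = -81)
r(z, W) = 36 - z² + 2*(3 + W*(W + z))² + 10*W*(W + z) (r(z, W) = 9 - ((3 - 10*((z + W)*W + 3) - 2*((z + W)*W + 3)²) + z²) = 9 - ((3 - 10*((W + z)*W + 3) - 2*((W + z)*W + 3)²) + z²) = 9 - ((3 - 10*(W*(W + z) + 3) - 2*(W*(W + z) + 3)²) + z²) = 9 - ((3 - 10*(3 + W*(W + z)) - 2*(3 + W*(W + z))²) + z²) = 9 - ((3 + (-30 - 10*W*(W + z)) - 2*(3 + W*(W + z))²) + z²) = 9 - ((-27 - 2*(3 + W*(W + z))² - 10*W*(W + z)) + z²) = 9 - (-27 + z² - 2*(3 + W*(W + z))² - 10*W*(W + z)) = 9 + (27 - z² + 2*(3 + W*(W + z))² + 10*W*(W + z)) = 36 - z² + 2*(3 + W*(W + z))² + 10*W*(W + z))
75154/r(l, -114) = 75154/(36 - 1*(-81)² + 2*(3 + (-114)² - 114*(-81))² + 10*(-114)² + 10*(-114)*(-81)) = 75154/(36 - 1*6561 + 2*(3 + 12996 + 9234)² + 10*12996 + 92340) = 75154/(36 - 6561 + 2*22233² + 129960 + 92340) = 75154/(36 - 6561 + 2*494306289 + 129960 + 92340) = 75154/(36 - 6561 + 988612578 + 129960 + 92340) = 75154/988828353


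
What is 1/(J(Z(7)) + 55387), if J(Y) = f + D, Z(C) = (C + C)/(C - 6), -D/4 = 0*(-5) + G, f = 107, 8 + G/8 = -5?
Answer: 1/55910 ≈ 1.7886e-5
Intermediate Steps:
G = -104 (G = -64 + 8*(-5) = -64 - 40 = -104)
D = 416 (D = -4*(0*(-5) - 104) = -4*(0 - 104) = -4*(-104) = 416)
Z(C) = 2*C/(-6 + C) (Z(C) = (2*C)/(-6 + C) = 2*C/(-6 + C))
J(Y) = 523 (J(Y) = 107 + 416 = 523)
1/(J(Z(7)) + 55387) = 1/(523 + 55387) = 1/55910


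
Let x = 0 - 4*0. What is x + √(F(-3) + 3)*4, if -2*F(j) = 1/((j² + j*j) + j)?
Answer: 2*√2670/15 ≈ 6.8896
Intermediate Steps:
x = 0 (x = 0 - 0 = 0 - 1*0 = 0 + 0 = 0)
F(j) = -1/(2*(j + 2*j²)) (F(j) = -1/(2*((j² + j*j) + j)) = -1/(2*((j² + j²) + j)) = -1/(2*(2*j² + j)) = -1/(2*(j + 2*j²)))
x + √(F(-3) + 3)*4 = 0 + √(-½/(-3*(1 + 2*(-3))) + 3)*4 = 0 + √(-½*(-⅓)/(1 - 6) + 3)*4 = 0 + √(-½*(-⅓)/(-5) + 3)*4 = 0 + √(-½*(-⅓)*(-⅕) + 3)*4 = 0 + √(-1/30 + 3)*4 = 0 + √(89/30)*4 = 0 + (√2670/30)*4 = 0 + 2*√2670/15 = 2*√2670/15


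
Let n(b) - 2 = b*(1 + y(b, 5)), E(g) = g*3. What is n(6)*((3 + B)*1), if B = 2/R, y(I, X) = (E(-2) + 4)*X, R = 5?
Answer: -884/5 ≈ -176.80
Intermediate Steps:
E(g) = 3*g
y(I, X) = -2*X (y(I, X) = (3*(-2) + 4)*X = (-6 + 4)*X = -2*X)
B = ⅖ (B = 2/5 = 2*(⅕) = ⅖ ≈ 0.40000)
n(b) = 2 - 9*b (n(b) = 2 + b*(1 - 2*5) = 2 + b*(1 - 10) = 2 + b*(-9) = 2 - 9*b)
n(6)*((3 + B)*1) = (2 - 9*6)*((3 + ⅖)*1) = (2 - 54)*((17/5)*1) = -52*17/5 = -884/5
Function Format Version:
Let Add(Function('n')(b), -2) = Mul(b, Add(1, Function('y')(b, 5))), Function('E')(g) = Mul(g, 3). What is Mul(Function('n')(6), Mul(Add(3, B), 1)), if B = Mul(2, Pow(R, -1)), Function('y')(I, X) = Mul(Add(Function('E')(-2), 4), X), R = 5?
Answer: Rational(-884, 5) ≈ -176.80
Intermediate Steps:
Function('E')(g) = Mul(3, g)
Function('y')(I, X) = Mul(-2, X) (Function('y')(I, X) = Mul(Add(Mul(3, -2), 4), X) = Mul(Add(-6, 4), X) = Mul(-2, X))
B = Rational(2, 5) (B = Mul(2, Pow(5, -1)) = Mul(2, Rational(1, 5)) = Rational(2, 5) ≈ 0.40000)
Function('n')(b) = Add(2, Mul(-9, b)) (Function('n')(b) = Add(2, Mul(b, Add(1, Mul(-2, 5)))) = Add(2, Mul(b, Add(1, -10))) = Add(2, Mul(b, -9)) = Add(2, Mul(-9, b)))
Mul(Function('n')(6), Mul(Add(3, B), 1)) = Mul(Add(2, Mul(-9, 6)), Mul(Add(3, Rational(2, 5)), 1)) = Mul(Add(2, -54), Mul(Rational(17, 5), 1)) = Mul(-52, Rational(17, 5)) = Rational(-884, 5)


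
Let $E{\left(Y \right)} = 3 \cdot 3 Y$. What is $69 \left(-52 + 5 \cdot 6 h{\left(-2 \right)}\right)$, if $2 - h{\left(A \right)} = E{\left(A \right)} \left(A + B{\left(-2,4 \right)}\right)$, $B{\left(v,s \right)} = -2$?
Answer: $-148488$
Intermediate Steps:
$E{\left(Y \right)} = 9 Y$
$h{\left(A \right)} = 2 - 9 A \left(-2 + A\right)$ ($h{\left(A \right)} = 2 - 9 A \left(A - 2\right) = 2 - 9 A \left(-2 + A\right)$)
$69 \left(-52 + 5 \cdot 6 h{\left(-2 \right)}\right) = 69 \left(-52 + 5 \cdot 6 \left(2 - 9 \left(-2\right)^{2} + 18 \left(-2\right)\right)\right) = 69 \left(-52 + 30 \left(2 - 36 - 36\right)\right) = 69 \left(-52 + 30 \left(-70\right)\right) = 69 \left(-52 - 2100\right) = 69 \left(-2152\right) = -148488$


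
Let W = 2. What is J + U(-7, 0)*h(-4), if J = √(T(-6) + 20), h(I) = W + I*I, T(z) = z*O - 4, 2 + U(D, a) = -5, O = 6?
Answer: -126 + 2*I*√5 ≈ -126.0 + 4.4721*I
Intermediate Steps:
U(D, a) = -7 (U(D, a) = -2 - 5 = -7)
T(z) = -4 + 6*z (T(z) = z*6 - 4 = 6*z - 4 = -4 + 6*z)
h(I) = 2 + I² (h(I) = 2 + I*I = 2 + I²)
J = 2*I*√5 (J = √((-4 + 6*(-6)) + 20) = √((-4 - 36) + 20) = √(-40 + 20) = √(-20) = 2*I*√5 ≈ 4.4721*I)
J + U(-7, 0)*h(-4) = 2*I*√5 - 7*(2 + (-4)²) = 2*I*√5 - 7*(2 + 16) = 2*I*√5 - 7*18 = 2*I*√5 - 126 = -126 + 2*I*√5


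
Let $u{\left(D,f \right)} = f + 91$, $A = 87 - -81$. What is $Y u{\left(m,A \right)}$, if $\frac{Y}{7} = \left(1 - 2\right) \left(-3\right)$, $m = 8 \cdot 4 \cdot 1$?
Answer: $5439$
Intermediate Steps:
$A = 168$ ($A = 87 + 81 = 168$)
$m = 32$ ($m = 32 \cdot 1 = 32$)
$u{\left(D,f \right)} = 91 + f$
$Y = 21$ ($Y = 7 \left(1 - 2\right) \left(-3\right) = 7 \left(\left(-1\right) \left(-3\right)\right) = 7 \cdot 3 = 21$)
$Y u{\left(m,A \right)} = 21 \left(91 + 168\right) = 21 \cdot 259 = 5439$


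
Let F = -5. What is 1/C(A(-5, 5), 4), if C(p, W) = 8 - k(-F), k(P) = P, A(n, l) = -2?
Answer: ⅓ ≈ 0.33333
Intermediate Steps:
C(p, W) = 3 (C(p, W) = 8 - (-1)*(-5) = 8 - 1*5 = 8 - 5 = 3)
1/C(A(-5, 5), 4) = 1/3 = ⅓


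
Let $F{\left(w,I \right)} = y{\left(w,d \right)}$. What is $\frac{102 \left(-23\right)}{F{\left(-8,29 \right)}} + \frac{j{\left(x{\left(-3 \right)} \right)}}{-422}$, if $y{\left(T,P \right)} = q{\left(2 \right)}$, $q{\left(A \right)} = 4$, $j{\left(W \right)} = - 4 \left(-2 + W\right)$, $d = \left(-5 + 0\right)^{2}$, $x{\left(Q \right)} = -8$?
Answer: $- \frac{247543}{422} \approx -586.59$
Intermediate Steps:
$d = 25$ ($d = \left(-5\right)^{2} = 25$)
$j{\left(W \right)} = 8 - 4 W$
$y{\left(T,P \right)} = 4$
$F{\left(w,I \right)} = 4$
$\frac{102 \left(-23\right)}{F{\left(-8,29 \right)}} + \frac{j{\left(x{\left(-3 \right)} \right)}}{-422} = \frac{102 \left(-23\right)}{4} + \frac{8 - -32}{-422} = \left(-2346\right) \frac{1}{4} + \left(8 + 32\right) \left(- \frac{1}{422}\right) = - \frac{1173}{2} + 40 \left(- \frac{1}{422}\right) = - \frac{1173}{2} - \frac{20}{211} = - \frac{247543}{422}$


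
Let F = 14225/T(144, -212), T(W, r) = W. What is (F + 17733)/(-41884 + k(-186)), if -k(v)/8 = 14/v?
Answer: -79601087/186967488 ≈ -0.42575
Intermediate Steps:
k(v) = -112/v
F = 14225/144 ≈ 98.785
(F + 17733)/(-41884 + k(-186)) = (14225/144 + 17733)/(-41884 - 112/(-186)) = 2567777/(144*(-41884 - 112*(-1/186))) = 2567777/(144*(-41884 + 56/93)) = 2567777/(144*(-3895156/93)) = (2567777/144)*(-93/3895156) = -79601087/186967488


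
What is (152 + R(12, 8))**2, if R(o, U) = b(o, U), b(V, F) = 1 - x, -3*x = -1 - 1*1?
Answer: 208849/9 ≈ 23205.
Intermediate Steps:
x = 2/3 (x = -(-1 - 1*1)/3 = -(-1 - 1)/3 = -1/3*(-2) = 2/3 ≈ 0.66667)
b(V, F) = 1/3 (b(V, F) = 1 - 1*2/3 = 1 - 2/3 = 1/3)
R(o, U) = 1/3
(152 + R(12, 8))**2 = (152 + 1/3)**2 = (457/3)**2 = 208849/9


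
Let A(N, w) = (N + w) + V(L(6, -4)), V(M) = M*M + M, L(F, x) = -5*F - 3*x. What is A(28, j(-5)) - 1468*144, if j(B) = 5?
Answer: -211053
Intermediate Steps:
V(M) = M + M**2 (V(M) = M**2 + M = M + M**2)
A(N, w) = 306 + N + w (A(N, w) = (N + w) + (-5*6 - 3*(-4))*(1 + (-5*6 - 3*(-4))) = (N + w) + (-30 + 12)*(1 + (-30 + 12)) = (N + w) - 18*(1 - 18) = (N + w) - 18*(-17) = (N + w) + 306 = 306 + N + w)
A(28, j(-5)) - 1468*144 = (306 + 28 + 5) - 1468*144 = 339 - 211392 = -211053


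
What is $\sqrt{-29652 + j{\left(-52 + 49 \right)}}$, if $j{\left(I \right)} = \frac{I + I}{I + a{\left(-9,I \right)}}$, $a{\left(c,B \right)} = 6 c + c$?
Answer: $\frac{i \sqrt{3587881}}{11} \approx 172.2 i$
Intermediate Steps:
$a{\left(c,B \right)} = 7 c$
$j{\left(I \right)} = \frac{2 I}{-63 + I}$ ($j{\left(I \right)} = \frac{I + I}{I + 7 \left(-9\right)} = \frac{2 I}{I - 63} = \frac{2 I}{-63 + I}$)
$\sqrt{-29652 + j{\left(-52 + 49 \right)}} = \sqrt{-29652 + \frac{2 \left(-52 + 49\right)}{-63 + \left(-52 + 49\right)}} = \sqrt{-29652 + 2 \left(-3\right) \frac{1}{-63 - 3}} = \sqrt{-29652 + 2 \left(-3\right) \frac{1}{-66}} = \sqrt{-29652 + 2 \left(-3\right) \left(- \frac{1}{66}\right)} = \sqrt{-29652 + \frac{1}{11}} = \sqrt{- \frac{326171}{11}} = \frac{i \sqrt{3587881}}{11}$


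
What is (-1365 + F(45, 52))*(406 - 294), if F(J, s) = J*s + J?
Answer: 114240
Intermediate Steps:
F(J, s) = J + J*s
(-1365 + F(45, 52))*(406 - 294) = (-1365 + 45*(1 + 52))*(406 - 294) = (-1365 + 45*53)*112 = (-1365 + 2385)*112 = 1020*112 = 114240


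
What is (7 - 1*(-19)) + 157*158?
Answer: 24832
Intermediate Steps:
(7 - 1*(-19)) + 157*158 = (7 + 19) + 24806 = 26 + 24806 = 24832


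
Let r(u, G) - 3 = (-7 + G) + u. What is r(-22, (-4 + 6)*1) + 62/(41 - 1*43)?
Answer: -55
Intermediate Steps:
r(u, G) = -4 + G + u (r(u, G) = 3 + ((-7 + G) + u) = 3 + (-7 + G + u) = -4 + G + u)
r(-22, (-4 + 6)*1) + 62/(41 - 1*43) = (-4 + (-4 + 6)*1 - 22) + 62/(41 - 1*43) = (-4 + 2*1 - 22) + 62/(41 - 43) = (-4 + 2 - 22) + 62/(-2) = -24 + 62*(-½) = -24 - 31 = -55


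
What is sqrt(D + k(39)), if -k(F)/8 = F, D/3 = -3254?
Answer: I*sqrt(10074) ≈ 100.37*I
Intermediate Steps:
D = -9762 (D = 3*(-3254) = -9762)
k(F) = -8*F
sqrt(D + k(39)) = sqrt(-9762 - 8*39) = sqrt(-9762 - 312) = sqrt(-10074) = I*sqrt(10074)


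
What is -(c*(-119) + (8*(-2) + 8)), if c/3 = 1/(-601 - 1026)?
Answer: 12659/1627 ≈ 7.7806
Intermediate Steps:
c = -3/1627 (c = 3/(-601 - 1026) = 3/(-1627) = 3*(-1/1627) = -3/1627 ≈ -0.0018439)
-(c*(-119) + (8*(-2) + 8)) = -(-3/1627*(-119) + (8*(-2) + 8)) = -(357/1627 + (-16 + 8)) = -(357/1627 - 8) = -1*(-12659/1627) = 12659/1627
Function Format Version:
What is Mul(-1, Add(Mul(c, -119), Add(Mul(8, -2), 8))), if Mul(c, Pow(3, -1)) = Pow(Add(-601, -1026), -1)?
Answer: Rational(12659, 1627) ≈ 7.7806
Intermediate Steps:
c = Rational(-3, 1627) (c = Mul(3, Pow(Add(-601, -1026), -1)) = Mul(3, Pow(-1627, -1)) = Mul(3, Rational(-1, 1627)) = Rational(-3, 1627) ≈ -0.0018439)
Mul(-1, Add(Mul(c, -119), Add(Mul(8, -2), 8))) = Mul(-1, Add(Mul(Rational(-3, 1627), -119), Add(Mul(8, -2), 8))) = Mul(-1, Add(Rational(357, 1627), Add(-16, 8))) = Mul(-1, Add(Rational(357, 1627), -8)) = Mul(-1, Rational(-12659, 1627)) = Rational(12659, 1627)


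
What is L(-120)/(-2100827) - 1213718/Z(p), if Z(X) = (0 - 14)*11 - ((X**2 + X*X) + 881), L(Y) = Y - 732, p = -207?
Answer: 2549885441302/182211028191 ≈ 13.994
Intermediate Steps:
L(Y) = -732 + Y
Z(X) = -1035 - 2*X**2 (Z(X) = -14*11 - ((X**2 + X**2) + 881) = -154 - (2*X**2 + 881) = -154 - (881 + 2*X**2) = -154 + (-881 - 2*X**2) = -1035 - 2*X**2)
L(-120)/(-2100827) - 1213718/Z(p) = (-732 - 120)/(-2100827) - 1213718/(-1035 - 2*(-207)**2) = -852*(-1/2100827) - 1213718/(-1035 - 2*42849) = 852/2100827 - 1213718/(-1035 - 85698) = 852/2100827 - 1213718/(-86733) = 852/2100827 - 1213718*(-1/86733) = 852/2100827 + 1213718/86733 = 2549885441302/182211028191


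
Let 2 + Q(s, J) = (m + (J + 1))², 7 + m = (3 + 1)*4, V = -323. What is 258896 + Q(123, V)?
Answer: 356863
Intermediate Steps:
m = 9 (m = -7 + (3 + 1)*4 = -7 + 4*4 = -7 + 16 = 9)
Q(s, J) = -2 + (10 + J)² (Q(s, J) = -2 + (9 + (J + 1))² = -2 + (9 + (1 + J))² = -2 + (10 + J)²)
258896 + Q(123, V) = 258896 + (-2 + (10 - 323)²) = 258896 + (-2 + (-313)²) = 258896 + (-2 + 97969) = 258896 + 97967 = 356863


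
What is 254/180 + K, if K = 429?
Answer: 38737/90 ≈ 430.41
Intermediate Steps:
254/180 + K = 254/180 + 429 = 254*(1/180) + 429 = 127/90 + 429 = 38737/90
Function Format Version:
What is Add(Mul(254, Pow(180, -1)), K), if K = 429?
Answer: Rational(38737, 90) ≈ 430.41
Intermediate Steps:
Add(Mul(254, Pow(180, -1)), K) = Add(Mul(254, Pow(180, -1)), 429) = Add(Mul(254, Rational(1, 180)), 429) = Add(Rational(127, 90), 429) = Rational(38737, 90)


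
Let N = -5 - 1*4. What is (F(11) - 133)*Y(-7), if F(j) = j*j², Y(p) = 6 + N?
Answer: -3594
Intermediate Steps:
N = -9 (N = -5 - 4 = -9)
Y(p) = -3 (Y(p) = 6 - 9 = -3)
F(j) = j³
(F(11) - 133)*Y(-7) = (11³ - 133)*(-3) = (1331 - 133)*(-3) = 1198*(-3) = -3594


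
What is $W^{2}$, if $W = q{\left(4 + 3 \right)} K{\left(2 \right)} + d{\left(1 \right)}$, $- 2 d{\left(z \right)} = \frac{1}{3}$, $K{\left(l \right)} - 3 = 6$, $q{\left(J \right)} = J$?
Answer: $\frac{142129}{36} \approx 3948.0$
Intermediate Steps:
$K{\left(l \right)} = 9$ ($K{\left(l \right)} = 3 + 6 = 9$)
$d{\left(z \right)} = - \frac{1}{6}$ ($d{\left(z \right)} = - \frac{1}{2 \cdot 3} = \left(- \frac{1}{2}\right) \frac{1}{3} = - \frac{1}{6}$)
$W = \frac{377}{6}$ ($W = \left(4 + 3\right) 9 - \frac{1}{6} = 7 \cdot 9 - \frac{1}{6} = 63 - \frac{1}{6} = \frac{377}{6} \approx 62.833$)
$W^{2} = \left(\frac{377}{6}\right)^{2} = \frac{142129}{36}$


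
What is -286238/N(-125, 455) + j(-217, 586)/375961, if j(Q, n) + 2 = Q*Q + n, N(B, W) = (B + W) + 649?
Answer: -107567652851/368065819 ≈ -292.25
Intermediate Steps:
N(B, W) = 649 + B + W
j(Q, n) = -2 + n + Q² (j(Q, n) = -2 + (Q*Q + n) = -2 + (Q² + n) = -2 + (n + Q²) = -2 + n + Q²)
-286238/N(-125, 455) + j(-217, 586)/375961 = -286238/(649 - 125 + 455) + (-2 + 586 + (-217)²)/375961 = -286238/979 + (-2 + 586 + 47089)*(1/375961) = -286238*1/979 + 47673*(1/375961) = -286238/979 + 47673/375961 = -107567652851/368065819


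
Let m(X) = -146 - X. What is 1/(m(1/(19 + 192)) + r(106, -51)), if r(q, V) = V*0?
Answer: -211/30807 ≈ -0.0068491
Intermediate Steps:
r(q, V) = 0
1/(m(1/(19 + 192)) + r(106, -51)) = 1/((-146 - 1/(19 + 192)) + 0) = 1/((-146 - 1/211) + 0) = 1/(-30807/211 + 0) = 1/(-30807/211) = -211/30807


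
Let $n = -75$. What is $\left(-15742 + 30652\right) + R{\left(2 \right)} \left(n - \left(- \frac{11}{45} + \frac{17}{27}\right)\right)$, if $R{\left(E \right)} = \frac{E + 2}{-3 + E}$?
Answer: $\frac{2053558}{135} \approx 15212.0$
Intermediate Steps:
$R{\left(E \right)} = \frac{2 + E}{-3 + E}$
$\left(-15742 + 30652\right) + R{\left(2 \right)} \left(n - \left(- \frac{11}{45} + \frac{17}{27}\right)\right) = \left(-15742 + 30652\right) + \frac{2 + 2}{-3 + 2} \left(-75 - \left(- \frac{11}{45} + \frac{17}{27}\right)\right) = 14910 + \frac{1}{-1} \cdot 4 \left(-75 - \frac{52}{135}\right) = 14910 + \left(-1\right) 4 \left(-75 + \left(- \frac{17}{27} + \frac{11}{45}\right)\right) = 14910 - 4 \left(-75 - \frac{52}{135}\right) = 14910 - - \frac{40708}{135} = 14910 + \frac{40708}{135} = \frac{2053558}{135}$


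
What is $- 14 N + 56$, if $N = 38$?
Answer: $-476$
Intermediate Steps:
$- 14 N + 56 = \left(-14\right) 38 + 56 = -532 + 56 = -476$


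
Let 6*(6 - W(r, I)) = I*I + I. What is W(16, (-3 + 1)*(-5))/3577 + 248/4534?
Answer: 1246765/24327177 ≈ 0.051250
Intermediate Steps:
W(r, I) = 6 - I/6 - I²/6 (W(r, I) = 6 - (I*I + I)/6 = 6 - (I² + I)/6 = 6 - (I + I²)/6 = 6 + (-I/6 - I²/6) = 6 - I/6 - I²/6)
W(16, (-3 + 1)*(-5))/3577 + 248/4534 = (6 - (-3 + 1)*(-5)/6 - 25*(-3 + 1)²/6)/3577 + 248/4534 = (6 - (-1)*(-5)/3 - (-2*(-5))²/6)*(1/3577) + 248*(1/4534) = (6 - ⅙*10 - ⅙*10²)*(1/3577) + 124/2267 = (6 - 5/3 - ⅙*100)*(1/3577) + 124/2267 = (6 - 5/3 - 50/3)*(1/3577) + 124/2267 = -37/3*1/3577 + 124/2267 = -37/10731 + 124/2267 = 1246765/24327177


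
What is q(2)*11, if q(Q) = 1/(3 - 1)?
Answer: 11/2 ≈ 5.5000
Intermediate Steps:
q(Q) = ½ (q(Q) = 1/2 = ½)
q(2)*11 = (½)*11 = 11/2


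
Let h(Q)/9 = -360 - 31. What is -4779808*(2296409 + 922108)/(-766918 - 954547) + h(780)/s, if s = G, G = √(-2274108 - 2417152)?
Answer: 15383893304736/1721465 + 3519*I*√23935/335090 ≈ 8.9365e+6 + 1.6247*I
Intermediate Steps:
G = 14*I*√23935 (G = √(-4691260) = 14*I*√23935 ≈ 2165.9*I)
h(Q) = -3519 (h(Q) = 9*(-360 - 31) = 9*(-391) = -3519)
s = 14*I*√23935 ≈ 2165.9*I
-4779808*(2296409 + 922108)/(-766918 - 954547) + h(780)/s = -4779808*(2296409 + 922108)/(-766918 - 954547) - 3519*(-I*√23935/335090) = -4779808/((-1721465/3218517)) - (-3519)*I*√23935/335090 = -4779808/((-1721465*1/3218517)) + 3519*I*√23935/335090 = -4779808/(-1721465/3218517) + 3519*I*√23935/335090 = -4779808*(-3218517/1721465) + 3519*I*√23935/335090 = 15383893304736/1721465 + 3519*I*√23935/335090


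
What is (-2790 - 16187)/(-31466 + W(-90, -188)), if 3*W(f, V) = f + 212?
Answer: 8133/13468 ≈ 0.60388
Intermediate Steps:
W(f, V) = 212/3 + f/3 (W(f, V) = (f + 212)/3 = (212 + f)/3 = 212/3 + f/3)
(-2790 - 16187)/(-31466 + W(-90, -188)) = (-2790 - 16187)/(-31466 + (212/3 + (⅓)*(-90))) = -18977/(-31466 + (212/3 - 30)) = -18977/(-31466 + 122/3) = -18977/(-94276/3) = -18977*(-3/94276) = 8133/13468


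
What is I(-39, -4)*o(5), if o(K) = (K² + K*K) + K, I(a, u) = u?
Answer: -220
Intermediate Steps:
o(K) = K + 2*K² (o(K) = (K² + K²) + K = 2*K² + K = K + 2*K²)
I(-39, -4)*o(5) = -20*(1 + 2*5) = -20*(1 + 10) = -20*11 = -4*55 = -220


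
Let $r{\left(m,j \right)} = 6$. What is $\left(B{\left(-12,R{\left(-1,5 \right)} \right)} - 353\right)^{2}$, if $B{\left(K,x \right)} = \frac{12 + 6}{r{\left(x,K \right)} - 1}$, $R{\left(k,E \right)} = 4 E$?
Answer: $\frac{3052009}{25} \approx 1.2208 \cdot 10^{5}$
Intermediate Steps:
$B{\left(K,x \right)} = \frac{18}{5}$ ($B{\left(K,x \right)} = \frac{12 + 6}{6 - 1} = \frac{18}{5}$)
$\left(B{\left(-12,R{\left(-1,5 \right)} \right)} - 353\right)^{2} = \left(\frac{18}{5} - 353\right)^{2} = \left(- \frac{1747}{5}\right)^{2} = \frac{3052009}{25}$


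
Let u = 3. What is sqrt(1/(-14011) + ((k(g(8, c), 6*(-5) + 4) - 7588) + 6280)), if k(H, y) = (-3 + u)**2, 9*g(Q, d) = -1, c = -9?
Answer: I*sqrt(256771036279)/14011 ≈ 36.166*I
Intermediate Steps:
g(Q, d) = -1/9 (g(Q, d) = (1/9)*(-1) = -1/9)
k(H, y) = 0 (k(H, y) = (-3 + 3)**2 = 0**2 = 0)
sqrt(1/(-14011) + ((k(g(8, c), 6*(-5) + 4) - 7588) + 6280)) = sqrt(1/(-14011) + ((0 - 7588) + 6280)) = sqrt(-1/14011 + (-7588 + 6280)) = sqrt(-1/14011 - 1308) = sqrt(-18326389/14011) = I*sqrt(256771036279)/14011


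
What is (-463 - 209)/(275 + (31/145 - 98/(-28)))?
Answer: -194880/80827 ≈ -2.4111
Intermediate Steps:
(-463 - 209)/(275 + (31/145 - 98/(-28))) = -672/(275 + (31*(1/145) - 98*(-1/28))) = -672/(275 + (31/145 + 7/2)) = -672/(275 + 1077/290) = -672/80827/290 = -672*290/80827 = -194880/80827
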